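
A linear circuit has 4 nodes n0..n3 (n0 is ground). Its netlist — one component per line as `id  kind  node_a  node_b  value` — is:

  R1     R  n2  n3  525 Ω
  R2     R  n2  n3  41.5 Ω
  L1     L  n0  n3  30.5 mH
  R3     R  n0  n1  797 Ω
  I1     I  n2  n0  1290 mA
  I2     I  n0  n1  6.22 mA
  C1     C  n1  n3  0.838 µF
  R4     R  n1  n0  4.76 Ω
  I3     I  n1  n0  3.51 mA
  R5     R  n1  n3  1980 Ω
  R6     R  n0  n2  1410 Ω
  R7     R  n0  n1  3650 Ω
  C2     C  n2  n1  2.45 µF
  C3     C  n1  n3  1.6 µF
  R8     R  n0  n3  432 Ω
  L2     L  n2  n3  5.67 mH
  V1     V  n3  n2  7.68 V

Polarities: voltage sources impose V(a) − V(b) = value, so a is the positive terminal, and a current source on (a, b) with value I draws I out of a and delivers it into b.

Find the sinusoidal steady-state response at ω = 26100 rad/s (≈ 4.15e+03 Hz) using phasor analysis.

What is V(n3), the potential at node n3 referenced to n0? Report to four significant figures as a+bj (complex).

-2.532+9.964j V

Apply KCL at each of the 3 non-ground nodes and solve the resulting linear system.
Node n1: branches {R3, I2, C1, R4, I3, R5, R7, C2, C3} → V_1 = -6.080-0.1574j
Node n2: branches {R1, R2, I1, R6, C2, L2, V1} → V_2 = -10.21+9.964j
Node n3: branches {R1, R2, L1, C1, R5, C3, R8, L2, V1} → V_3 = -2.532+9.964j
Source currents: i(V1)=0.4359-0.2052j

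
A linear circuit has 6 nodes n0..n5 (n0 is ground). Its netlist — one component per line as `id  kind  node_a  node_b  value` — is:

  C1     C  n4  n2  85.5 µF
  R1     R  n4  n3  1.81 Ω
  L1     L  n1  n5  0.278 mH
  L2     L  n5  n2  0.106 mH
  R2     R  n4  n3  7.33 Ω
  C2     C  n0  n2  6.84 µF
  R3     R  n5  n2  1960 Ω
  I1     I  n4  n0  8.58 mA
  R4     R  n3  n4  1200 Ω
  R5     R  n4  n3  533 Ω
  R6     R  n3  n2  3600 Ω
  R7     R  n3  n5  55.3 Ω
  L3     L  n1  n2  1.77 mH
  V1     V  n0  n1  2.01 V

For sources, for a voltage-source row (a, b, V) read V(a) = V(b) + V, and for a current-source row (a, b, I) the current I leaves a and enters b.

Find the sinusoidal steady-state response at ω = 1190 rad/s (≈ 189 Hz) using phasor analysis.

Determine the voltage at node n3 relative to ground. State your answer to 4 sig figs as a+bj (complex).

Apply KCL at each of the 5 non-ground nodes and solve the resulting linear system.
Node n1: branches {L1, L3, V1} → V_1 = -2.010+0.000j
Node n2: branches {C1, L2, C2, R3, R6, L3} → V_2 = -2.016-0.003203j
Node n3: branches {R1, R2, R4, R5, R6, R7} → V_3 = -2.030+0.07628j
Node n4: branches {C1, R1, R2, I1, R4, R5} → V_4 = -2.030+0.07837j
Node n5: branches {L1, L2, R3, R7} → V_5 = -2.014-0.002344j
Source currents: i(V1)=0.008606-0.01641j

-2.030+0.07628j V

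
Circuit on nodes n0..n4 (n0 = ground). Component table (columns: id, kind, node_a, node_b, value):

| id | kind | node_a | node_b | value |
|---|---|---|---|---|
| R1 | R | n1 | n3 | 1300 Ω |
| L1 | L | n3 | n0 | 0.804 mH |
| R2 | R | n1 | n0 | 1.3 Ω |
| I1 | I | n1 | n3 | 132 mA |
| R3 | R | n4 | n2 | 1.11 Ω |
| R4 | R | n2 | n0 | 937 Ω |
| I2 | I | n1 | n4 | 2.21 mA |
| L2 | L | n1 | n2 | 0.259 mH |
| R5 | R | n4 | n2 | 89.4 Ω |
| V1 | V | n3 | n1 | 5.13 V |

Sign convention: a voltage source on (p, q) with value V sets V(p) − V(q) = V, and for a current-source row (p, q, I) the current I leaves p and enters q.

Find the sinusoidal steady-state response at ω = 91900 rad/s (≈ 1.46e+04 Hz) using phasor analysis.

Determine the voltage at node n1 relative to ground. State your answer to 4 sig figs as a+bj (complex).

MNA unknowns: 4 node voltages V₁..V_4 plus 1 source current (V1)
R1: Y=0.0007692+0.000j on G[1,3]
L1: Y=0.000-0.01353j on G[3,0]
R2: Y=0.7692+0.000j on G[1,0]
I1: z[1]−=0.132, z[3]+=0.132
R3: Y=0.9009+0.000j on G[4,2]
R4: Y=0.001067+0.000j on G[2,0]
I2: z[1]−=0.00221, z[4]+=0.00221
L2: Y=0.000-0.04201j on G[1,2]
R5: Y=0.01119+0.000j on G[4,2]
V1: row V3−V1=5.13, i_V1 at 3,1
solve → V1=-0.001587+0.09003j, V2=0.002035+0.1426j, V3=5.128+0.09003j, V4=0.004458+0.1426j
aux → i_V1=0.1268+0.06941j

-0.001587+0.09003j V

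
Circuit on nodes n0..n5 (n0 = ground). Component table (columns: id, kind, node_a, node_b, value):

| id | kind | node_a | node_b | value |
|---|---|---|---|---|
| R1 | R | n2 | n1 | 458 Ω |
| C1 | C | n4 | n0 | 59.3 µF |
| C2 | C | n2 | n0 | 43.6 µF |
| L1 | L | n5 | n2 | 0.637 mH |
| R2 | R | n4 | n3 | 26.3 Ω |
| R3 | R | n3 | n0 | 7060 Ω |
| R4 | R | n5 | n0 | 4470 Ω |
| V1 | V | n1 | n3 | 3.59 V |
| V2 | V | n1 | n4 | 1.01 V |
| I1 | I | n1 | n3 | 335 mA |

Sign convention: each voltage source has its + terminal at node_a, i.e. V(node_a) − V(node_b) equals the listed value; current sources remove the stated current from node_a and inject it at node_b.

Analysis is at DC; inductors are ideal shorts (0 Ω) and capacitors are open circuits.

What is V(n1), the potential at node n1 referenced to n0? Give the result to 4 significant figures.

MNA unknowns: 5 node voltages V₁..V_5 plus 3 source currents (L1, V1, V2)
R1: Y=0.002183 on G[2,1]
C1: Y=0.000 on G[4,0]
C2: Y=0.000 on G[2,0]
L1: row V5−V2=0, i_L1 at 5,2
R2: Y=0.03802 on G[4,3]
R3: Y=0.0001416 on G[3,0]
R4: Y=0.0002237 on G[5,0]
V1: row V1−V3=3.59, i_V1 at 1,3
V2: row V1−V4=1.01, i_V2 at 1,4
I1: z[1]−=0.335, z[3]+=0.335
solve → V1=1.476, V2=1.339, V3=-2.114, V4=0.4658, V5=1.339
aux → i_L1=-0.0002995, i_V1=-0.4334, i_V2=0.09810

1.476 V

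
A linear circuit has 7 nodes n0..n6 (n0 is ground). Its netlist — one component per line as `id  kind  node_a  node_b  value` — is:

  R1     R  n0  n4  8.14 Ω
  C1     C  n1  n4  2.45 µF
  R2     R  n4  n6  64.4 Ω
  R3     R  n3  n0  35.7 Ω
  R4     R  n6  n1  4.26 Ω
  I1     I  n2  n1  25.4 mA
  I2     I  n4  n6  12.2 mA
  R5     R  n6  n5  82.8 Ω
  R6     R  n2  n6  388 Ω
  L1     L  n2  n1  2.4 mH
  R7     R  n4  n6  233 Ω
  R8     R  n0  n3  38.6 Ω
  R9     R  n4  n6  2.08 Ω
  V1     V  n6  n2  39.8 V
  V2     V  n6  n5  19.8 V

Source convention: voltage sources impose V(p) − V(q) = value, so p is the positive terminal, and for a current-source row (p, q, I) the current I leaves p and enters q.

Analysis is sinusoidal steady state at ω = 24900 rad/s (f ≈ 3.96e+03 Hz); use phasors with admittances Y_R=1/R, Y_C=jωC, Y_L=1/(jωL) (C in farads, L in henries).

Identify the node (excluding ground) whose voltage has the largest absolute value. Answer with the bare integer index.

2

Element admittances at ω=24900 rad/s:
  Y(R1) = 0.1229+0.000j S between n0,n4
  Y(C1) = 0.000+0.06100j S between n1,n4
  Y(R2) = 0.01553+0.000j S between n4,n6
  Y(R3) = 0.02801+0.000j S between n3,n0
  Y(R4) = 0.2347+0.000j S between n6,n1
  I1: injects 0.0254 A into n1 (from n2)
  I2: injects 0.0122 A into n6 (from n4)
  Y(R5) = 0.01208+0.000j S between n6,n5
  Y(R6) = 0.002577+0.000j S between n2,n6
  Y(L1) = 0.000-0.01673j S between n2,n1
  Y(R7) = 0.004292+0.000j S between n4,n6
  Y(R8) = 0.02591+0.000j S between n0,n3
  Y(R9) = 0.4808+0.000j S between n4,n6
  V1: constraint V(n6)−V(n2) = 39.8
  V2: constraint V(n6)−V(n5) = 19.8
Assemble and solve the 8×8 MNA system:
  V(n1)=0.9104+2.531j  V(n2)=-39.47-0.1109j  V(n3)=0.000+0.000j  V(n4)=0.000+0.000j  V(n5)=-19.47-0.1109j  V(n6)=0.3328-0.1109j
  i(V1)=-0.1214+0.6757j  i(V2)=-0.2391+0.000j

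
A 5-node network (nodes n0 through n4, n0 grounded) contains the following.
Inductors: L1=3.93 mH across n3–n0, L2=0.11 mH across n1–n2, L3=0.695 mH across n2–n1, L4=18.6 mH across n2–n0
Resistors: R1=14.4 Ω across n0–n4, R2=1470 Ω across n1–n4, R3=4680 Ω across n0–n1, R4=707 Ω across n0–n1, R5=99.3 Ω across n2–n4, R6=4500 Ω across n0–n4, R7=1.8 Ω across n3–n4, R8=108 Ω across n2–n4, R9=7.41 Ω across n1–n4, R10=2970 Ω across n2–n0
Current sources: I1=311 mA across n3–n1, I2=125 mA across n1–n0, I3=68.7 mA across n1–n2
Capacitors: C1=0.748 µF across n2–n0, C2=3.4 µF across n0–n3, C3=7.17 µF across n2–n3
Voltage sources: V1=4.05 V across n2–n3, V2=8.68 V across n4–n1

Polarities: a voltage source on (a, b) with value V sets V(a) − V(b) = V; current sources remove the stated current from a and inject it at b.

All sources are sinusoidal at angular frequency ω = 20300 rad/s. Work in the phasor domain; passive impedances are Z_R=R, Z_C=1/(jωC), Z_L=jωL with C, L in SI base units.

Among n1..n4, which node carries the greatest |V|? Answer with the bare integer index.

MNA unknowns: 4 node voltages V₁..V_4 plus 2 source currents (V1, V2)
L1: Y=0.000-0.01253j on G[3,0]
R1: Y=0.06944+0.000j on G[0,4]
I1: z[3]−=0.311, z[1]+=0.311
R2: Y=0.0006803+0.000j on G[1,4]
C1: Y=0.000+0.01518j on G[2,0]
I2: z[1]−=0.125, z[0]+=0.125
R3: Y=0.0002137+0.000j on G[0,1]
R4: Y=0.001414+0.000j on G[0,1]
R5: Y=0.01007+0.000j on G[2,4]
R6: Y=0.0002222+0.000j on G[0,4]
R7: Y=0.5556+0.000j on G[3,4]
I3: z[1]−=0.0687, z[2]+=0.0687
R8: Y=0.009259+0.000j on G[2,4]
R9: Y=0.1350+0.000j on G[1,4]
L2: Y=0.000-0.4478j on G[1,2]
L3: Y=0.000-0.07088j on G[2,1]
R10: Y=0.0003367+0.000j on G[2,0]
C2: Y=0.000+0.06902j on G[0,3]
L4: Y=0.000-0.002648j on G[2,0]
C3: Y=0.000+0.1456j on G[2,3]
V1: row V2−V3=4.05, i_V1 at 2,3
V2: row V4−V1=8.68, i_V2 at 4,1
solve → V1=-3.933+0.07715j, V2=3.203+6.525j, V3=-0.8471+6.525j, V4=4.747+0.07715j
aux → i_V1=-3.165+2.945j, i_V2=-4.646+3.702j

2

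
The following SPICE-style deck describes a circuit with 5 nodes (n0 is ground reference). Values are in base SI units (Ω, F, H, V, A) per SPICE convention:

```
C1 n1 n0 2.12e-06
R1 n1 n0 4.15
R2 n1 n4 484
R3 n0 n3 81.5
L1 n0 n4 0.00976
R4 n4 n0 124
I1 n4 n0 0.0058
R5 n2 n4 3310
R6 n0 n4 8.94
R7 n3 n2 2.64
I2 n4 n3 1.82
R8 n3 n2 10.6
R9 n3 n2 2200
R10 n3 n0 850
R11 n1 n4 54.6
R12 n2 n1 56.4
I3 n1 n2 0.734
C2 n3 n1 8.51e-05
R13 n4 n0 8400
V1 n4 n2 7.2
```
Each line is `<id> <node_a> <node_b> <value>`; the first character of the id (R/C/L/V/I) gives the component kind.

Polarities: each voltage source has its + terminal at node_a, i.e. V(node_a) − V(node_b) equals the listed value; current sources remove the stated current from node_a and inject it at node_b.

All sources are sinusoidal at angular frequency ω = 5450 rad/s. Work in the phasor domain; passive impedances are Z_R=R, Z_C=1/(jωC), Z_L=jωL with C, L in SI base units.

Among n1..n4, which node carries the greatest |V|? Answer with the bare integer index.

2

Apply KCL at each of the 4 non-ground nodes and solve the resulting linear system.
Node n1: branches {C1, R1, R2, R11, R12, I3, C2} → V_1 = -1.382+0.4002j
Node n2: branches {R5, R7, R8, R9, R12, I3, V1} → V_2 = -4.278-0.1706j
Node n3: branches {R3, R7, I2, R8, R9, R10, C2} → V_3 = -1.162-0.3758j
Node n4: branches {R2, L1, R4, I1, R5, R6, I2, R11, R13, V1} → V_4 = 2.922-0.1706j
Source currents: i(V1)=-2.263+0.08704j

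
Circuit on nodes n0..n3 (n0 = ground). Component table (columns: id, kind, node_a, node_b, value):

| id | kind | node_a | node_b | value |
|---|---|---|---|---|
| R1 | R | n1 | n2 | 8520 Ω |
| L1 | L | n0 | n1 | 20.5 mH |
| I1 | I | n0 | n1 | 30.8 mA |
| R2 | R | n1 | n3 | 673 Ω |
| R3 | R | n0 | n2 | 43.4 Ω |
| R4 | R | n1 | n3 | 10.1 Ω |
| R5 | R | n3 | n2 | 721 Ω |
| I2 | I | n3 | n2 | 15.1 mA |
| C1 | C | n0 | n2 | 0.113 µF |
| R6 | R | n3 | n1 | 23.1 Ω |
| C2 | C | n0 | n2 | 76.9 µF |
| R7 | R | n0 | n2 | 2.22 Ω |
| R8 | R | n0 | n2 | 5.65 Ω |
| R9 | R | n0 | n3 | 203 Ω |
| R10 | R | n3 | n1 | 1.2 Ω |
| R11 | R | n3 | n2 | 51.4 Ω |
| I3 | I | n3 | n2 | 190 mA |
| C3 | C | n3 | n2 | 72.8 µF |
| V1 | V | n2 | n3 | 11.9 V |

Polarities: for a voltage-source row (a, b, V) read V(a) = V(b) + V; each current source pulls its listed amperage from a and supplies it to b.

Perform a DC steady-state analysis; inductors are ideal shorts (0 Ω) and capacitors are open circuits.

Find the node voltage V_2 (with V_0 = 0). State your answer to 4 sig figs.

7.158 V

Element admittances at DC:
  Y(R1) = 0.0001174 S between n1,n2
  L1: short n0↔n1 (DC inductor)
  I1: injects 0.0308 A into n1 (from n0)
  Y(R2) = 0.001486 S between n1,n3
  Y(R3) = 0.02304 S between n0,n2
  Y(R4) = 0.09901 S between n1,n3
  Y(R5) = 0.001387 S between n3,n2
  I2: injects 0.0151 A into n2 (from n3)
  Y(C1) = 0.000 S between n0,n2
  Y(R6) = 0.04329 S between n3,n1
  Y(C2) = 0.000 S between n0,n2
  Y(R7) = 0.4505 S between n0,n2
  Y(R8) = 0.1770 S between n0,n2
  Y(R9) = 0.004926 S between n0,n3
  Y(R10) = 0.8333 S between n3,n1
  Y(R11) = 0.01946 S between n3,n2
  I3: injects 0.19 A into n2 (from n3)
  Y(C3) = 0.000 S between n3,n2
  V1: constraint V(n2)−V(n3) = 11.9
Assemble and solve the 5×5 MNA system:
  V(n1)=0.000  V(n2)=7.158  V(n3)=-4.742
  i(L1)=4.602  i(V1)=-4.700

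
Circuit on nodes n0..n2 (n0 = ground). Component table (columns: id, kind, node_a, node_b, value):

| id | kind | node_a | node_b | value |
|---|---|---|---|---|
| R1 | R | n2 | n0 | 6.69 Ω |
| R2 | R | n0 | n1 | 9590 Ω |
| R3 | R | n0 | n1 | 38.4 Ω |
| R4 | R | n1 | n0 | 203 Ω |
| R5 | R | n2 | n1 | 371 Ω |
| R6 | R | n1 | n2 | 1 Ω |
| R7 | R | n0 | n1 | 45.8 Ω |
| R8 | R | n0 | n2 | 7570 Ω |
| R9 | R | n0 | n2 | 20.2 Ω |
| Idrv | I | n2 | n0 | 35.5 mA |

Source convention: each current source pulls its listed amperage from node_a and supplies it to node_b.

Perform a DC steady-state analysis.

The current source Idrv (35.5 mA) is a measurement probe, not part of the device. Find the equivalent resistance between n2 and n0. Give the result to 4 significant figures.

R_eq = 4.010 Ω

MNA unknowns: 2 node voltages V₁..V_2
R1: Y=0.1495 on G[2,0]
R2: Y=0.0001043 on G[0,1]
R3: Y=0.02604 on G[0,1]
R4: Y=0.004926 on G[1,0]
R5: Y=0.002695 on G[2,1]
R6: Y=1.000 on G[1,2]
R7: Y=0.02183 on G[0,1]
R8: Y=0.0001321 on G[0,2]
R9: Y=0.04950 on G[0,2]
Idrv: z[2]−=0.0355, z[0]+=0.0355
solve → V1=-0.1352, V2=-0.1424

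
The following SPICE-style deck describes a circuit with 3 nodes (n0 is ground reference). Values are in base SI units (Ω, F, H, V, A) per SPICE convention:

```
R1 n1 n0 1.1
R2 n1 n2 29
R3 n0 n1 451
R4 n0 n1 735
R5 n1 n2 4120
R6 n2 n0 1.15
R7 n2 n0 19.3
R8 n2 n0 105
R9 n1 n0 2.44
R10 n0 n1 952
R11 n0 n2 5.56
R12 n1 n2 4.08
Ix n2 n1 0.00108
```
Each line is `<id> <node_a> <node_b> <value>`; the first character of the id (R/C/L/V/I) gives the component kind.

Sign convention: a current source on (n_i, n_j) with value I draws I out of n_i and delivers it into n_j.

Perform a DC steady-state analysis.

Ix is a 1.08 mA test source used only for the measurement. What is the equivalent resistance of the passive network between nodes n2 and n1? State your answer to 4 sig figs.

R_eq = 1.132 Ω

MNA unknowns: 2 node voltages V₁..V_2
R1: Y=0.9091 on G[1,0]
R2: Y=0.03448 on G[1,2]
R3: Y=0.002217 on G[0,1]
R4: Y=0.001361 on G[0,1]
R5: Y=0.0002427 on G[1,2]
R6: Y=0.8696 on G[2,0]
R7: Y=0.05181 on G[2,0]
R8: Y=0.009524 on G[2,0]
R9: Y=0.4098 on G[1,0]
R10: Y=0.001050 on G[0,1]
R11: Y=0.1799 on G[0,2]
R12: Y=0.2451 on G[1,2]
Ix: z[2]−=0.00108, z[1]+=0.00108
solve → V1=0.0005576, V2=-0.0006644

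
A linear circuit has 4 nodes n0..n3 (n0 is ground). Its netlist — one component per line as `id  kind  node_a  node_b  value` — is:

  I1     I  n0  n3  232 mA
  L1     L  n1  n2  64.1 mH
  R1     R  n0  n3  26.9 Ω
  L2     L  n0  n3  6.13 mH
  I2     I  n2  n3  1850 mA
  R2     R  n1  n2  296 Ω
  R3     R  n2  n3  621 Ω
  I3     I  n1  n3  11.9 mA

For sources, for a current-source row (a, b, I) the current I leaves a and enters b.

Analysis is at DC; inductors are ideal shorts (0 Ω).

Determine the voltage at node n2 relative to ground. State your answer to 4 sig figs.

-1156 V

Element admittances at DC:
  I1: injects 0.232 A into n3 (from n0)
  L1: short n1↔n2 (DC inductor)
  Y(R1) = 0.03717 S between n0,n3
  L2: short n0↔n3 (DC inductor)
  I2: injects 1.85 A into n3 (from n2)
  Y(R2) = 0.003378 S between n1,n2
  Y(R3) = 0.001610 S between n2,n3
  I3: injects 0.0119 A into n3 (from n1)
Assemble and solve the 5×5 MNA system:
  V(n1)=-1156  V(n2)=-1156  V(n3)=0.000
  i(L1)=-0.01190  i(L2)=-0.2320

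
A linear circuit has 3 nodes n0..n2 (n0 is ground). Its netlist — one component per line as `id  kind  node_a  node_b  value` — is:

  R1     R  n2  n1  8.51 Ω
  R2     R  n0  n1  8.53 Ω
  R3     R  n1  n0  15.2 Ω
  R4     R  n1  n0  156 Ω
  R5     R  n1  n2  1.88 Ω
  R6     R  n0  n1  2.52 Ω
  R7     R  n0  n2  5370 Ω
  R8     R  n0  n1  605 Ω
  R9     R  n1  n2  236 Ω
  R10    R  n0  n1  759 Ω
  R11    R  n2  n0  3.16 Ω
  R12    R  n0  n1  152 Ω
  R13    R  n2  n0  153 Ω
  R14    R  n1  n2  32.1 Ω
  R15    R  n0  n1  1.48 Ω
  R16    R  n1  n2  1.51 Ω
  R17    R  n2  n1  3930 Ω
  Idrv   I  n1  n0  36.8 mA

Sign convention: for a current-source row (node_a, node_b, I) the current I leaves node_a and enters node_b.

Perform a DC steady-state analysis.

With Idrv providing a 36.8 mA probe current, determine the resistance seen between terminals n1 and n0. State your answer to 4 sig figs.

MNA unknowns: 2 node voltages V₁..V_2
R1: Y=0.1175 on G[2,1]
R2: Y=0.1172 on G[0,1]
R3: Y=0.06579 on G[1,0]
R4: Y=0.006410 on G[1,0]
R5: Y=0.5319 on G[1,2]
R6: Y=0.3968 on G[0,1]
R7: Y=0.0001862 on G[0,2]
R8: Y=0.001653 on G[0,1]
R9: Y=0.004237 on G[1,2]
R10: Y=0.001318 on G[0,1]
R11: Y=0.3165 on G[2,0]
R12: Y=0.006579 on G[0,1]
R13: Y=0.006536 on G[2,0]
R14: Y=0.03115 on G[1,2]
R15: Y=0.6757 on G[0,1]
R16: Y=0.6623 on G[1,2]
R17: Y=0.0002545 on G[2,1]
Idrv: z[1]−=0.0368, z[0]+=0.0368
solve → V1=-0.02402, V2=-0.01937

R_eq = 0.6527 Ω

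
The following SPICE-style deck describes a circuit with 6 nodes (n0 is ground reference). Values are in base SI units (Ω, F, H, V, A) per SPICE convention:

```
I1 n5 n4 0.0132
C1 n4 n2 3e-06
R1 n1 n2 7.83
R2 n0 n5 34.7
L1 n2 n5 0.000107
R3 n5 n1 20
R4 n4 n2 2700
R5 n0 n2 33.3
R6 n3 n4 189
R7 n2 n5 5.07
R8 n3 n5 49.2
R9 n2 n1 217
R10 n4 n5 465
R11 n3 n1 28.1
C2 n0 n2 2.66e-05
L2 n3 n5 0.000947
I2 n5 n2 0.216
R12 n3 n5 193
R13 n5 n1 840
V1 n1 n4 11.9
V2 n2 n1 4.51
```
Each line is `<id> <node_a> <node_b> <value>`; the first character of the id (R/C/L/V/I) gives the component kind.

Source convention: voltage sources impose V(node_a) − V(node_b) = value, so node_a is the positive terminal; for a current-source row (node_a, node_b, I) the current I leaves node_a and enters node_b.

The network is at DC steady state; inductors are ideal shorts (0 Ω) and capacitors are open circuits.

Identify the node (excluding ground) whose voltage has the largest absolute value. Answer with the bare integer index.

4

MNA unknowns: 5 node voltages V₁..V_5 plus 4 source currents (L1, L2, V1, V2)
I1: z[5]−=0.0132, z[4]+=0.0132
C1: Y=0.000 on G[4,2]
R1: Y=0.1277 on G[1,2]
R2: Y=0.02882 on G[0,5]
L1: row V2−V5=0, i_L1 at 2,5
R3: Y=0.05000 on G[5,1]
R4: Y=0.0003704 on G[4,2]
R5: Y=0.03003 on G[0,2]
R6: Y=0.005291 on G[3,4]
R7: Y=0.1972 on G[2,5]
R8: Y=0.02033 on G[3,5]
R9: Y=0.004608 on G[2,1]
R10: Y=0.002151 on G[4,5]
R11: Y=0.03559 on G[3,1]
C2: Y=0.000 on G[0,2]
L2: row V3−V5=0, i_L2 at 3,5
I2: z[5]−=0.216, z[2]+=0.216
R12: Y=0.005181 on G[3,5]
R13: Y=0.001190 on G[5,1]
V1: row V1−V4=11.9, i_V1 at 1,4
V2: row V2−V1=4.51, i_V2 at 2,1
solve → V1=-4.510, V2=0.000, V3=0.000, V4=-16.41, V5=0.000
aux → i_L1=0.7427, i_L2=-0.2473, i_V1=-0.1414, i_V2=-1.130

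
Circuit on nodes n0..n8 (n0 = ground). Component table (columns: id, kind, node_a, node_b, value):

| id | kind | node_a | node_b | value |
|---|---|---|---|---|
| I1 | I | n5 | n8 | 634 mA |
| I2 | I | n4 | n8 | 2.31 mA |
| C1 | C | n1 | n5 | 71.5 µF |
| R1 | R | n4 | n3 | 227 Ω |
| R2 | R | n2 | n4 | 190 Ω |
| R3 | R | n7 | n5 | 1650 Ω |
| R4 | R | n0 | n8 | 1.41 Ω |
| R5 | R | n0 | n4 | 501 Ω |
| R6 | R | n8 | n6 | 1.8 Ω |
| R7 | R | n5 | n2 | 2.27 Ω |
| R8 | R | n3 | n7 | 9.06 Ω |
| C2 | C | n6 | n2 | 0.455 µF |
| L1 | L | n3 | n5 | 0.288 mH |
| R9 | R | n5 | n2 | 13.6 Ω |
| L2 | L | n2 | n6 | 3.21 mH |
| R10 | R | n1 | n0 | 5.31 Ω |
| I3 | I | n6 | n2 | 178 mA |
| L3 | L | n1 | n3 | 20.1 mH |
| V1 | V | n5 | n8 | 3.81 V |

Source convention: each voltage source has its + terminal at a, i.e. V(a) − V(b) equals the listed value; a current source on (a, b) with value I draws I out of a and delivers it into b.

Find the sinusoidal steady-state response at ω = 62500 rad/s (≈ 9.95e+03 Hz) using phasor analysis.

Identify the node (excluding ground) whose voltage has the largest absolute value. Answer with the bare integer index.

Apply KCL at each of the 8 non-ground nodes and solve the resulting linear system.
Node n1: branches {C1, R10, L3} → V_1 = 3.002+0.1003j
Node n2: branches {R2, R7, C2, R9, L2, I3} → V_2 = 3.326-0.2275j
Node n3: branches {R1, R8, L1, L3} → V_3 = 3.010-0.06915j
Node n4: branches {I2, R1, R2, R5} → V_4 = 2.439-0.1288j
Node n5: branches {I1, C1, R3, R7, L1, R9, V1} → V_5 = 3.006-0.02626j
Node n6: branches {R6, C2, L2, I3} → V_6 = -1.108+0.1609j
Node n7: branches {R3, R8} → V_7 = 3.010-0.06891j
Node n8: branches {I1, I2, R4, R6, V1} → V_8 = -0.8040-0.02626j
Source currents: i(V1)=-1.038-0.1226j

2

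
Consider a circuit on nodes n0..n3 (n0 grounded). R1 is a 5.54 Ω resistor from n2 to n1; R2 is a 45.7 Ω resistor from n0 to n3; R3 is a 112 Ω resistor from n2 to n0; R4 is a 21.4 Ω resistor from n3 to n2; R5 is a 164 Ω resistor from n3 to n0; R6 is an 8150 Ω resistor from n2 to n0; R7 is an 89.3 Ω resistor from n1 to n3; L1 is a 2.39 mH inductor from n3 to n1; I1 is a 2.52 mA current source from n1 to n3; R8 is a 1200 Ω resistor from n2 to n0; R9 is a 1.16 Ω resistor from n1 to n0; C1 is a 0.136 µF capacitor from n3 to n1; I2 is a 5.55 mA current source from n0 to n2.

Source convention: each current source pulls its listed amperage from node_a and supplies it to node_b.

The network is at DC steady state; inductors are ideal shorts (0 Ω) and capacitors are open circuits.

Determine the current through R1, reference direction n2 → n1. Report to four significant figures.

0.004180 A

MNA unknowns: 3 node voltages V₁..V_3 plus 1 source current (L1)
R1: Y=0.1805 on G[2,1]
R2: Y=0.02188 on G[0,3]
R3: Y=0.008929 on G[2,0]
R4: Y=0.04673 on G[3,2]
R5: Y=0.006098 on G[3,0]
R6: Y=0.0001227 on G[2,0]
R7: Y=0.01120 on G[1,3]
L1: row V3−V1=0, i_L1 at 3,1
I1: z[1]−=0.00252, z[3]+=0.00252
R8: Y=0.0008333 on G[2,0]
R9: Y=0.8621 on G[1,0]
C1: Y=0.000 on G[3,1]
I2: z[0]−=0.00555, z[2]+=0.00555
solve → V1=0.005913, V2=0.02907, V3=0.005913
aux → i_L1=0.003437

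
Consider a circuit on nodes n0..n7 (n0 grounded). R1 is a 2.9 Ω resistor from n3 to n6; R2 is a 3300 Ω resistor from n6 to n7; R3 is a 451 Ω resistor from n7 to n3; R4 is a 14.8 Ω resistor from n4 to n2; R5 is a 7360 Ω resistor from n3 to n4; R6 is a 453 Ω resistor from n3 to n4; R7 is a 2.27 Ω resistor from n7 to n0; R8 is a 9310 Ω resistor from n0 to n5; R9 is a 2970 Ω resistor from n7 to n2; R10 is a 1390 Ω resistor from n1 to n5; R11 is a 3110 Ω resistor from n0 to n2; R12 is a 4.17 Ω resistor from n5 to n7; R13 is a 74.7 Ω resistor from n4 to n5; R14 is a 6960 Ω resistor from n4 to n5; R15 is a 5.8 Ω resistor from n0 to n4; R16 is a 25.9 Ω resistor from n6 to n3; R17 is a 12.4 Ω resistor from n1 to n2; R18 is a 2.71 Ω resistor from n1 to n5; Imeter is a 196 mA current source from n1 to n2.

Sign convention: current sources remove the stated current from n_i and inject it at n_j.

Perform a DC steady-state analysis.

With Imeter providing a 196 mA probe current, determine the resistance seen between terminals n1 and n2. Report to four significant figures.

Apply KCL at each of the 7 non-ground nodes and solve the resulting linear system.
Node n1: branches {R10, R17, R18, Imeter} → V_1 = -0.4976
Node n2: branches {R4, R9, R11, R17, Imeter} → V_2 = 1.181
Node n3: branches {R1, R3, R5, R6, R16} → V_3 = 0.08188
Node n4: branches {R4, R5, R6, R13, R14, R15} → V_4 = 0.2949
Node n5: branches {R8, R10, R12, R13, R14, R18} → V_5 = -0.3335
Node n6: branches {R1, R2, R16} → V_6 = 0.08172
Node n7: branches {R2, R3, R7, R9, R12} → V_7 = -0.1162

R_eq = 8.562 Ω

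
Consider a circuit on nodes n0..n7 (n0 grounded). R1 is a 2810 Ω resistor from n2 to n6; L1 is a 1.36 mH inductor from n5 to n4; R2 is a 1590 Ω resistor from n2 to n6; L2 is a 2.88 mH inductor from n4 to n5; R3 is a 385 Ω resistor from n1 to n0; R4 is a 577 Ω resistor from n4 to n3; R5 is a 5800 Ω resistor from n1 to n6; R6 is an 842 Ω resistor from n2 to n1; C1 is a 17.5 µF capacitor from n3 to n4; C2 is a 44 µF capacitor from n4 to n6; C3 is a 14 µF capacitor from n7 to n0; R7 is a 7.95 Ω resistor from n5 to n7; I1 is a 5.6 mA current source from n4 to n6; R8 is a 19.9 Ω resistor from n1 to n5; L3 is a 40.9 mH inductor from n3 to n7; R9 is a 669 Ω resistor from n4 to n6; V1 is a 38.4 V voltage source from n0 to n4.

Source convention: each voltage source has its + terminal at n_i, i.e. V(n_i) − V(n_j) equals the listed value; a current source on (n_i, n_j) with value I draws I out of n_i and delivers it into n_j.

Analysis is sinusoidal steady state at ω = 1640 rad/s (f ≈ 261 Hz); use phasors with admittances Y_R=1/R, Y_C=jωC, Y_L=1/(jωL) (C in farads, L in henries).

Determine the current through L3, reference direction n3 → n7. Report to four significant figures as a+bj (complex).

-0.2079-0.06583j A

Apply KCL at each of the 7 non-ground nodes and solve the resulting linear system.
Node n1: branches {R3, R5, R6, R8} → V_1 = -37.75+0.06615j
Node n2: branches {R1, R2, R6} → V_2 = -38.04-0.001864j
Node n3: branches {R4, C1, L3} → V_3 = -35.68-7.081j
Node n4: branches {L1, L2, R4, C1, C2, I1, R9, V1} → V_4 = -38.40+0.000j
Node n5: branches {L1, L2, R7, R8} → V_5 = -39.69+0.07169j
Node n6: branches {R1, R2, R5, C2, I1, R9} → V_6 = -38.40-0.08389j
Node n7: branches {C3, R7, L3} → V_7 = -40.09+6.867j
Source currents: i(V1)=-0.2557-0.9204j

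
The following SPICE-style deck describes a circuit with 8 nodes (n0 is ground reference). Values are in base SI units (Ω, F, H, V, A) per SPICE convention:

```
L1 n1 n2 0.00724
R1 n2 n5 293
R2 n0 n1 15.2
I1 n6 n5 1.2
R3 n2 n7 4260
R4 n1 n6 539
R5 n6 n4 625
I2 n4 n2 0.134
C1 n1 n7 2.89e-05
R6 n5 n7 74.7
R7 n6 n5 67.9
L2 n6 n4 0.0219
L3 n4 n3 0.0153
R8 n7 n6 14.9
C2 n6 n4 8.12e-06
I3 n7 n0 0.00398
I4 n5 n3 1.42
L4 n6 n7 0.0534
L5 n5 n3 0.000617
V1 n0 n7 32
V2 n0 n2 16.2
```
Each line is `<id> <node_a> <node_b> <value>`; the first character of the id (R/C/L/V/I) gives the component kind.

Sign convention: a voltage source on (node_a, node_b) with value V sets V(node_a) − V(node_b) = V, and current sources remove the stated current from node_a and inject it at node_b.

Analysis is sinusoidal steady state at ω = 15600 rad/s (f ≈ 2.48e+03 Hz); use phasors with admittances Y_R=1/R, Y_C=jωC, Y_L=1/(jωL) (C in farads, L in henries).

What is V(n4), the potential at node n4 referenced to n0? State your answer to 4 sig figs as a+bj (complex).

Element admittances at ω=15600 rad/s:
  Y(L1) = 0.000-0.008854j S between n1,n2
  Y(R1) = 0.003413+0.000j S between n2,n5
  Y(R2) = 0.06579+0.000j S between n0,n1
  I1: injects 1.2 A into n5 (from n6)
  Y(R3) = 0.0002347+0.000j S between n2,n7
  Y(R4) = 0.001855+0.000j S between n1,n6
  Y(R5) = 0.001600+0.000j S between n6,n4
  I2: injects 0.134 A into n2 (from n4)
  Y(C1) = 0.000+0.4508j S between n1,n7
  Y(R6) = 0.01339+0.000j S between n5,n7
  Y(R7) = 0.01473+0.000j S between n6,n5
  Y(L2) = 0.000-0.002927j S between n6,n4
  Y(L3) = 0.000-0.004190j S between n4,n3
  Y(R8) = 0.06711+0.000j S between n7,n6
  Y(C2) = 0.000+0.1267j S between n6,n4
  I3: injects 0.00398 A into n0 (from n7)
  I4: injects 1.42 A into n3 (from n5)
  Y(L4) = 0.000-0.001200j S between n6,n7
  Y(L5) = 0.000-0.1039j S between n5,n3
  V1: constraint V(n0)−V(n7) = 32
  V2: constraint V(n0)−V(n2) = 16.2
Assemble and solve the 9×9 MNA system:
  V(n1)=-31.61-4.665j  V(n2)=-16.20+0.000j  V(n3)=-0.6986+17.79j  V(n4)=-42.58-1.046j  V(n5)=0.9905+4.878j  V(n6)=-41.16-1.473j  V(n7)=-32.00+0.000j
  i(V1)=-1.928-0.1538j  i(V2)=-0.1477-0.1531j

-42.58-1.046j V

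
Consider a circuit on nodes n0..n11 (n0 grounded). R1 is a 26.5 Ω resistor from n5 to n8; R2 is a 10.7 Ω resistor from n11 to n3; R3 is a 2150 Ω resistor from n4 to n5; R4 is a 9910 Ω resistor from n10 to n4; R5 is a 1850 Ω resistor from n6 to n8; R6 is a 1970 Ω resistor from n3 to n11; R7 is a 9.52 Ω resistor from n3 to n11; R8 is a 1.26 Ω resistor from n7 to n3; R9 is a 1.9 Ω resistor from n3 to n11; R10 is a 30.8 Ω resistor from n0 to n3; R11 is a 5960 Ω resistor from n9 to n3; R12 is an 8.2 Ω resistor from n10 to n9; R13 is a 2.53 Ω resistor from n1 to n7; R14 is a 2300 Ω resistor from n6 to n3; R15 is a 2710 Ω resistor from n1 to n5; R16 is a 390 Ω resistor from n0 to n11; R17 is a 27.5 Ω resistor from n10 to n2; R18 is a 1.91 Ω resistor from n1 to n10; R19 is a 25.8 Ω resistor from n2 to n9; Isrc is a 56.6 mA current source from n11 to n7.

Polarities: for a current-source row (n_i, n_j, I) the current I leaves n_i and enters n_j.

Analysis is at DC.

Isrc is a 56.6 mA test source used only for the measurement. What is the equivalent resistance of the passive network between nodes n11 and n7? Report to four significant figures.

R_eq = 2.634 Ω

Element admittances at DC:
  Y(R1) = 0.03774 S between n5,n8
  Y(R2) = 0.09346 S between n11,n3
  Y(R3) = 0.0004651 S between n4,n5
  Y(R4) = 0.0001009 S between n10,n4
  Y(R5) = 0.0005405 S between n6,n8
  Y(R6) = 0.0005076 S between n3,n11
  Y(R7) = 0.1050 S between n3,n11
  Y(R8) = 0.7937 S between n7,n3
  Y(R9) = 0.5263 S between n3,n11
  Y(R10) = 0.03247 S between n0,n3
  Y(R11) = 0.0001678 S between n9,n3
  Y(R12) = 0.1220 S between n10,n9
  Y(R13) = 0.3953 S between n1,n7
  Y(R14) = 0.0004348 S between n6,n3
  Y(R15) = 0.0003690 S between n1,n5
  Y(R16) = 0.002564 S between n0,n11
  Y(R17) = 0.03636 S between n10,n2
  Y(R18) = 0.5236 S between n1,n10
  Y(R19) = 0.03876 S between n2,n9
  Isrc: injects 0.0566 A into n7 (from n11)
Assemble and solve the 11×11 MNA system:
  V(n1)=0.07692  V(n2)=0.07685  V(n3)=0.005693  V(n4)=0.05664  V(n5)=0.05225  V(n6)=0.03133  V(n7)=0.07698  V(n8)=0.05195  V(n9)=0.07681  V(n10)=0.07689  V(n11)=-0.07209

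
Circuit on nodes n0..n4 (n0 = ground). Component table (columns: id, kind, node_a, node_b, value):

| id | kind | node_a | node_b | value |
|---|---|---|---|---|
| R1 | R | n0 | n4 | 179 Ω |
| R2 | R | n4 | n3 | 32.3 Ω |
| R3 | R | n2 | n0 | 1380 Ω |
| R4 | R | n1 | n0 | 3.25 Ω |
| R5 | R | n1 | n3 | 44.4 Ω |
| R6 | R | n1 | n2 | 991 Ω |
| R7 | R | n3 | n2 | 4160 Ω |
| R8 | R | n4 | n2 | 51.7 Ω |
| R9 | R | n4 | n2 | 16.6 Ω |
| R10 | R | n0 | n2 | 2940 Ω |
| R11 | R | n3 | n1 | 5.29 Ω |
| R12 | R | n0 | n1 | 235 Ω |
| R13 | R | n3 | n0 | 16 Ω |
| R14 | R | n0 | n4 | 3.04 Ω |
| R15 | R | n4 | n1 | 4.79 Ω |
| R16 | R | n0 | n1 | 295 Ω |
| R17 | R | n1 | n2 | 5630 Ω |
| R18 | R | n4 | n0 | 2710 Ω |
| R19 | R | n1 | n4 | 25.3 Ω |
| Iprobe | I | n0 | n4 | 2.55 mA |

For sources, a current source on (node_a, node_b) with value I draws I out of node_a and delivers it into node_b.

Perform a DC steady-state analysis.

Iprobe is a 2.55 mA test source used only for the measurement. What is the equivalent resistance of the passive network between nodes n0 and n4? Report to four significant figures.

R_eq = 2.013 Ω

Element admittances at DC:
  Y(R1) = 0.005587 S between n0,n4
  Y(R2) = 0.03096 S between n4,n3
  Y(R3) = 0.0007246 S between n2,n0
  Y(R4) = 0.3077 S between n1,n0
  Y(R5) = 0.02252 S between n1,n3
  Y(R6) = 0.001009 S between n1,n2
  Y(R7) = 0.0002404 S between n3,n2
  Y(R8) = 0.01934 S between n4,n2
  Y(R9) = 0.06024 S between n4,n2
  Y(R10) = 0.0003401 S between n0,n2
  Y(R11) = 0.1890 S between n3,n1
  Y(R12) = 0.004255 S between n0,n1
  Y(R13) = 0.06250 S between n3,n0
  Y(R14) = 0.3289 S between n0,n4
  Y(R15) = 0.2088 S between n4,n1
  Y(R16) = 0.003390 S between n0,n1
  Y(R17) = 0.0001776 S between n1,n2
  Y(R18) = 0.0003690 S between n4,n0
  Y(R19) = 0.03953 S between n1,n4
  Iprobe: injects 0.00255 A into n4 (from n0)
Assemble and solve the 4×4 MNA system:
  V(n1)=0.002210  V(n2)=0.005016  V(n3)=0.002056  V(n4)=0.005134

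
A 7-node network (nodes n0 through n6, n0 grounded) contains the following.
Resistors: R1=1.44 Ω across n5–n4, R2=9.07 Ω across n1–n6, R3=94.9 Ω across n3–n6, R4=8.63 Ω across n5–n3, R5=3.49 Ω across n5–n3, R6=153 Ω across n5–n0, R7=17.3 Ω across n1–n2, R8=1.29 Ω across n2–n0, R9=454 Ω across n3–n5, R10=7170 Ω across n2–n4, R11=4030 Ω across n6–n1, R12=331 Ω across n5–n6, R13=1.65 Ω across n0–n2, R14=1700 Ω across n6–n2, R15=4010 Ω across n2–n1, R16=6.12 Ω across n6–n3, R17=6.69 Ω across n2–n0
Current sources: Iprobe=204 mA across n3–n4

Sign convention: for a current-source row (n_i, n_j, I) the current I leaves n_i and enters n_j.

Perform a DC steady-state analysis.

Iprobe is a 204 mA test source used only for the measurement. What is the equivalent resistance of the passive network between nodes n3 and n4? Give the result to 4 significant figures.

MNA unknowns: 6 node voltages V₁..V_6
R1: Y=0.6944 on G[5,4]
R2: Y=0.1103 on G[1,6]
R3: Y=0.01054 on G[3,6]
R4: Y=0.1159 on G[5,3]
R5: Y=0.2865 on G[5,3]
R6: Y=0.006536 on G[5,0]
R7: Y=0.05780 on G[1,2]
R8: Y=0.7752 on G[2,0]
R9: Y=0.002203 on G[3,5]
R10: Y=0.0001395 on G[2,4]
R11: Y=0.0002481 on G[6,1]
R12: Y=0.003021 on G[5,6]
R13: Y=0.6061 on G[0,2]
R14: Y=0.0005882 on G[6,2]
R15: Y=0.0002494 on G[2,1]
R16: Y=0.1634 on G[6,3]
R17: Y=0.1495 on G[2,0]
Iprobe: z[3]−=0.204, z[4]+=0.204
solve → V1=-0.04754, V2=-0.001702, V3=-0.09533, V4=0.6923, V5=0.3987, V6=-0.07163

R_eq = 3.861 Ω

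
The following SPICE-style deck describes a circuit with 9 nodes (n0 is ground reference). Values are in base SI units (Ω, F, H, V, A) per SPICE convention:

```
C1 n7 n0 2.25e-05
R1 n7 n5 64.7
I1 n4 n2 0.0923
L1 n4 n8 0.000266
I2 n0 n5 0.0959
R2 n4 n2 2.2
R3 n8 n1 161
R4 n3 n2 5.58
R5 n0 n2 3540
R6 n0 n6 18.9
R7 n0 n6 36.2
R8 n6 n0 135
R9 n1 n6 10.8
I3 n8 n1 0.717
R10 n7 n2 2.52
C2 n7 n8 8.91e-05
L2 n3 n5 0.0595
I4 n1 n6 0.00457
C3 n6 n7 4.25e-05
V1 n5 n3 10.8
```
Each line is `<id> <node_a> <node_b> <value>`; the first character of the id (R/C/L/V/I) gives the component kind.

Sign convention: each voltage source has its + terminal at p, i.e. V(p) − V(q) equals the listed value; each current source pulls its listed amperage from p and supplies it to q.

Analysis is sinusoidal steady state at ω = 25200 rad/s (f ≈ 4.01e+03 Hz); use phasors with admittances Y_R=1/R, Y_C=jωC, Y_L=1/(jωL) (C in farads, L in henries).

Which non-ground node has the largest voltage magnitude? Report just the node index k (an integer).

5

Apply KCL at each of the 8 non-ground nodes and solve the resulting linear system.
Node n1: branches {R3, R9, I3, I4} → V_1 = 7.390-0.6939j
Node n2: branches {I1, R2, R4, R5, R10} → V_2 = 0.09971-0.1752j
Node n3: branches {R4, L2, V1} → V_3 = -0.2638-0.1725j
Node n4: branches {I1, L1, R2} → V_4 = 0.02506-0.2066j
Node n5: branches {R1, I2, L2, V1} → V_5 = 10.54-0.1725j
Node n6: branches {R6, R7, R8, R9, I4, C3} → V_6 = 0.1838-0.7528j
Node n7: branches {C1, R1, R10, C2, C3} → V_7 = 0.1168-0.1406j
Node n8: branches {L1, R3, I3, C2} → V_8 = 0.1208+0.1846j
Source currents: i(V1)=-0.06514+0.007695j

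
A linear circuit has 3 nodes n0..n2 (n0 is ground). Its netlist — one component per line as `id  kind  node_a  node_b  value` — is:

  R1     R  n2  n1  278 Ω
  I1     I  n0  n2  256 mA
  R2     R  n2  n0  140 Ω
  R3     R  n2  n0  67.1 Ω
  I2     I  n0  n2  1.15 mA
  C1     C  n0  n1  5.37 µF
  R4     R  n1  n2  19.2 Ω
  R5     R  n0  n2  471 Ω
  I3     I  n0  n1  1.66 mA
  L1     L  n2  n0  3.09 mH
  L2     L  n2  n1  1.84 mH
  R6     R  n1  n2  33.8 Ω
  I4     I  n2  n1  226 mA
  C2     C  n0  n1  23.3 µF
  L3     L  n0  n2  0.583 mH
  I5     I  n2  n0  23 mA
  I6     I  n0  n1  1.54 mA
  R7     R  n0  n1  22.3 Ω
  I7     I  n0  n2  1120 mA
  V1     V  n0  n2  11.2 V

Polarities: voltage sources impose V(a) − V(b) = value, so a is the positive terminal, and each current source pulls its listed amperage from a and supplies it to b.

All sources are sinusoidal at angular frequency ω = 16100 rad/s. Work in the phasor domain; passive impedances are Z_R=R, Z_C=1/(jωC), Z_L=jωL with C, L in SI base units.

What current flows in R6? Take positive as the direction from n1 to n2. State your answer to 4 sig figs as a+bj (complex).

Element admittances at ω=16100 rad/s:
  Y(R1) = 0.003597+0.000j S between n2,n1
  I1: injects 0.256 A into n2 (from n0)
  Y(R2) = 0.007143+0.000j S between n2,n0
  Y(R3) = 0.01490+0.000j S between n2,n0
  I2: injects 0.00115 A into n2 (from n0)
  Y(C1) = 0.000+0.08646j S between n0,n1
  Y(R4) = 0.05208+0.000j S between n1,n2
  Y(R5) = 0.002123+0.000j S between n0,n2
  I3: injects 0.00166 A into n1 (from n0)
  Y(L1) = 0.000-0.02010j S between n2,n0
  Y(L2) = 0.000-0.03376j S between n2,n1
  Y(R6) = 0.02959+0.000j S between n1,n2
  I4: injects 0.226 A into n1 (from n2)
  Y(C2) = 0.000+0.3751j S between n0,n1
  Y(L3) = 0.000-0.1065j S between n0,n2
  I5: injects 0.023 A into n0 (from n2)
  I6: injects 0.00154 A into n1 (from n0)
  Y(R7) = 0.04484+0.000j S between n0,n1
  I7: injects 1.12 A into n2 (from n0)
  V1: constraint V(n0)−V(n2) = 11.2
Assemble and solve the 3×3 MNA system:
  V(n1)=0.3367+1.799j  V(n2)=-11.20+0.000j
  i(V1)=-2.443+1.654j

0.3413+0.05322j A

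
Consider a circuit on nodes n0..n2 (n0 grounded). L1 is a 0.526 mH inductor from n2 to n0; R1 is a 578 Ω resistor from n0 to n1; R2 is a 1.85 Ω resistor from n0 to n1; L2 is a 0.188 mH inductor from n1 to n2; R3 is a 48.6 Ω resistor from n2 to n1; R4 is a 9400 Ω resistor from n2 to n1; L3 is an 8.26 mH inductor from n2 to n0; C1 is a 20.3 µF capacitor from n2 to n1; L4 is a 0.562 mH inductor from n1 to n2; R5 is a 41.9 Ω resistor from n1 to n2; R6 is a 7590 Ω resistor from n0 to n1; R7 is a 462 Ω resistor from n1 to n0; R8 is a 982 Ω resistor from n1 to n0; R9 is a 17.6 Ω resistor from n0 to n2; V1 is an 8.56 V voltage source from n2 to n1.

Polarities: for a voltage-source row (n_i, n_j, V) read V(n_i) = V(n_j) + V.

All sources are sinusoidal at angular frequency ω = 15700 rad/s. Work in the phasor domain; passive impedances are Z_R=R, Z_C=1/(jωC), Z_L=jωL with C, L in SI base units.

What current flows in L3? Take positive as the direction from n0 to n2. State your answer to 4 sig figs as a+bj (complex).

-0.01222+0.05717j A

Element admittances at ω=15700 rad/s:
  Y(L1) = 0.000-0.1211j S between n2,n0
  Y(R1) = 0.001730+0.000j S between n0,n1
  Y(R2) = 0.5405+0.000j S between n0,n1
  Y(L2) = 0.000-0.3388j S between n1,n2
  Y(R3) = 0.02058+0.000j S between n2,n1
  Y(R4) = 0.0001064+0.000j S between n2,n1
  Y(L3) = 0.000-0.007711j S between n2,n0
  Y(C1) = 0.000+0.3187j S between n2,n1
  Y(L4) = 0.000-0.1133j S between n1,n2
  Y(R5) = 0.02387+0.000j S between n1,n2
  Y(R6) = 0.0001318+0.000j S between n0,n1
  Y(R7) = 0.002165+0.000j S between n1,n0
  Y(R8) = 0.001018+0.000j S between n1,n0
  Y(R9) = 0.05682+0.000j S between n0,n2
  V1: constraint V(n2)−V(n1) = 8.56
Assemble and solve the 3×3 MNA system:
  V(n1)=-1.146+1.585j  V(n2)=7.414+1.585j
  i(V1)=-1.007+2.007j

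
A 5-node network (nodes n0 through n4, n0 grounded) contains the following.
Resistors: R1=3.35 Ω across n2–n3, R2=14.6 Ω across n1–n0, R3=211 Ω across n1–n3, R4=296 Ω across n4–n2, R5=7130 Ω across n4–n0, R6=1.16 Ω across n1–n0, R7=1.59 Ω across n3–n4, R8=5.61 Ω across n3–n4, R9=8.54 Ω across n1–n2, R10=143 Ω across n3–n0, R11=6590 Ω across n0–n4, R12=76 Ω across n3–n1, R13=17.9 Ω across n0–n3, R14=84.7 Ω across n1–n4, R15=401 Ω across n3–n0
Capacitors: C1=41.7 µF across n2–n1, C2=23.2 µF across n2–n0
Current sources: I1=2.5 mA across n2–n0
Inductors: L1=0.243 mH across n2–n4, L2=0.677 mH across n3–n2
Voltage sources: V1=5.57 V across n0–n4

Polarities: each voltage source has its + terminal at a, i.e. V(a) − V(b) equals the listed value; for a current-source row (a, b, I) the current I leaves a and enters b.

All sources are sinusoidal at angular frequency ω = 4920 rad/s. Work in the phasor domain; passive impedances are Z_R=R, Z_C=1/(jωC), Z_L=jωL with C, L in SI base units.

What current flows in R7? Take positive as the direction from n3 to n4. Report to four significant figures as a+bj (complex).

MNA unknowns: 4 node voltages V₁..V_4 plus 1 source current (V1)
R1: Y=0.2985+0.000j on G[2,3]
R2: Y=0.06849+0.000j on G[1,0]
C1: Y=0.000+0.2052j on G[2,1]
R3: Y=0.004739+0.000j on G[1,3]
R4: Y=0.003378+0.000j on G[4,2]
R5: Y=0.0001403+0.000j on G[4,0]
R6: Y=0.8621+0.000j on G[1,0]
R7: Y=0.6289+0.000j on G[3,4]
R8: Y=0.1783+0.000j on G[3,4]
C2: Y=0.000+0.1141j on G[2,0]
I1: z[2]−=0.0025, z[0]+=0.0025
L1: Y=0.000-0.8364j on G[2,4]
R9: Y=0.1171+0.000j on G[1,2]
R10: Y=0.006993+0.000j on G[3,0]
L2: Y=0.000-0.3002j on G[3,2]
R11: Y=0.0001517+0.000j on G[0,4]
R12: Y=0.01316+0.000j on G[3,1]
R13: Y=0.05587+0.000j on G[0,3]
R14: Y=0.01181+0.000j on G[1,4]
R15: Y=0.002494+0.000j on G[3,0]
V1: row V0−V4=5.57, i_V1 at 0,4
solve → V1=-1.339-0.7940j, V2=-6.558+1.722j, V3=-5.206+0.7617j, V4=-5.570+0.000j
aux → i_V1=-1.782-1.438j

0.2290+0.4791j A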